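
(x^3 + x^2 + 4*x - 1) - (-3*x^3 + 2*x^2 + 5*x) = 4*x^3 - x^2 - x - 1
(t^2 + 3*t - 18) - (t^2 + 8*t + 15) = -5*t - 33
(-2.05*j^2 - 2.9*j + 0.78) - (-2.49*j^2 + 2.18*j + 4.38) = 0.44*j^2 - 5.08*j - 3.6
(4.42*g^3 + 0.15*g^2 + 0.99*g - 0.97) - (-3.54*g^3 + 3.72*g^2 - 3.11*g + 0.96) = 7.96*g^3 - 3.57*g^2 + 4.1*g - 1.93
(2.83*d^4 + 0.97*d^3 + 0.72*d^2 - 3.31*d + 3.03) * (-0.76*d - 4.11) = -2.1508*d^5 - 12.3685*d^4 - 4.5339*d^3 - 0.4436*d^2 + 11.3013*d - 12.4533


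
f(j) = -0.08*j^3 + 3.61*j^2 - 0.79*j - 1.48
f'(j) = -0.24*j^2 + 7.22*j - 0.79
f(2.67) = 20.62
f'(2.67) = 16.78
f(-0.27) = -1.00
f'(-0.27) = -2.76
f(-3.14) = 39.07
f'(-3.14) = -25.83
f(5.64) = 94.54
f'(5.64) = 32.30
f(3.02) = 26.86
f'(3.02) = 18.83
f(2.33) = 15.27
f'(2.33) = 14.73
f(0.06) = -1.51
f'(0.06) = -0.36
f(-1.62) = 9.61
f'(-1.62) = -13.12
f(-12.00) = 666.08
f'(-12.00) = -121.99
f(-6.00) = 150.50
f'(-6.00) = -52.75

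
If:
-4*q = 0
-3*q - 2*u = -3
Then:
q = 0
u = 3/2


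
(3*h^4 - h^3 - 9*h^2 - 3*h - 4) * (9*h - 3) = 27*h^5 - 18*h^4 - 78*h^3 - 27*h + 12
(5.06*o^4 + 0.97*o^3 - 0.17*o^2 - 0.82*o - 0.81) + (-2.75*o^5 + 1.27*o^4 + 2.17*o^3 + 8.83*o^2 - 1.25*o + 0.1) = -2.75*o^5 + 6.33*o^4 + 3.14*o^3 + 8.66*o^2 - 2.07*o - 0.71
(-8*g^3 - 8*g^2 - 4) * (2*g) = -16*g^4 - 16*g^3 - 8*g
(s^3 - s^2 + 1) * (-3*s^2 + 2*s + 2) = -3*s^5 + 5*s^4 - 5*s^2 + 2*s + 2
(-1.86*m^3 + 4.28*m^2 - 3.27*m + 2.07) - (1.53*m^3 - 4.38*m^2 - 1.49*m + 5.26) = -3.39*m^3 + 8.66*m^2 - 1.78*m - 3.19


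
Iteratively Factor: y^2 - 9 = (y - 3)*(y + 3)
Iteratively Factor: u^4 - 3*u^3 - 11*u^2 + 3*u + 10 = (u + 2)*(u^3 - 5*u^2 - u + 5) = (u + 1)*(u + 2)*(u^2 - 6*u + 5) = (u - 5)*(u + 1)*(u + 2)*(u - 1)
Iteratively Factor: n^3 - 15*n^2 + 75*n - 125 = (n - 5)*(n^2 - 10*n + 25) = (n - 5)^2*(n - 5)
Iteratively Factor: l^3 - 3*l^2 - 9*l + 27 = (l + 3)*(l^2 - 6*l + 9) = (l - 3)*(l + 3)*(l - 3)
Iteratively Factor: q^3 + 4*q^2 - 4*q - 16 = (q + 2)*(q^2 + 2*q - 8) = (q + 2)*(q + 4)*(q - 2)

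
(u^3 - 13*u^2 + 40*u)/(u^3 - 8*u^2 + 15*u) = (u - 8)/(u - 3)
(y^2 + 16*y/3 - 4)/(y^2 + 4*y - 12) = (y - 2/3)/(y - 2)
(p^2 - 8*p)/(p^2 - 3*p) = (p - 8)/(p - 3)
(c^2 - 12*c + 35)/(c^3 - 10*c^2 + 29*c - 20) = (c - 7)/(c^2 - 5*c + 4)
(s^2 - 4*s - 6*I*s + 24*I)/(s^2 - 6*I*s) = (s - 4)/s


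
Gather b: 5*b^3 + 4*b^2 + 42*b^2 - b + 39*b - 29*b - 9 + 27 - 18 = 5*b^3 + 46*b^2 + 9*b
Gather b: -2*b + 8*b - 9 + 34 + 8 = 6*b + 33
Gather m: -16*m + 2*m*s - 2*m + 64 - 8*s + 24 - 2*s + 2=m*(2*s - 18) - 10*s + 90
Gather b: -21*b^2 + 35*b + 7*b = -21*b^2 + 42*b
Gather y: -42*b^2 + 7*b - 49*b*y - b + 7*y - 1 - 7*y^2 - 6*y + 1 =-42*b^2 + 6*b - 7*y^2 + y*(1 - 49*b)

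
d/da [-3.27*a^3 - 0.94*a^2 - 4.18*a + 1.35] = -9.81*a^2 - 1.88*a - 4.18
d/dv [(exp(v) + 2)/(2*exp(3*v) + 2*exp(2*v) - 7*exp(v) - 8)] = (-(exp(v) + 2)*(6*exp(2*v) + 4*exp(v) - 7) + 2*exp(3*v) + 2*exp(2*v) - 7*exp(v) - 8)*exp(v)/(2*exp(3*v) + 2*exp(2*v) - 7*exp(v) - 8)^2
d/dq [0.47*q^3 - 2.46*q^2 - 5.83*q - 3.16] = 1.41*q^2 - 4.92*q - 5.83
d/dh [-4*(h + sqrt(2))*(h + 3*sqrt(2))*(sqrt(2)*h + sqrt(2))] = -12*sqrt(2)*h^2 - 64*h - 8*sqrt(2)*h - 24*sqrt(2) - 32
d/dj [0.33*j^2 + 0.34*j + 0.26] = 0.66*j + 0.34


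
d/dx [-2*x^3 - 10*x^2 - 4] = 2*x*(-3*x - 10)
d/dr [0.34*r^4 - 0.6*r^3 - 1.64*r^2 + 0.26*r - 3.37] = 1.36*r^3 - 1.8*r^2 - 3.28*r + 0.26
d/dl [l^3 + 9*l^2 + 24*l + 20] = 3*l^2 + 18*l + 24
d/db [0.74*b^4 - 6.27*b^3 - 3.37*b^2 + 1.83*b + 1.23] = 2.96*b^3 - 18.81*b^2 - 6.74*b + 1.83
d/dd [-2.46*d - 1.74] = -2.46000000000000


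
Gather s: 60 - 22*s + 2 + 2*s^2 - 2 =2*s^2 - 22*s + 60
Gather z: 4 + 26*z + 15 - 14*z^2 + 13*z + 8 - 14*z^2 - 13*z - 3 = -28*z^2 + 26*z + 24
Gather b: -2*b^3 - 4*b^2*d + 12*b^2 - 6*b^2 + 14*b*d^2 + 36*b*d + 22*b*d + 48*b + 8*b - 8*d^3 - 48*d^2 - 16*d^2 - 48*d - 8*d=-2*b^3 + b^2*(6 - 4*d) + b*(14*d^2 + 58*d + 56) - 8*d^3 - 64*d^2 - 56*d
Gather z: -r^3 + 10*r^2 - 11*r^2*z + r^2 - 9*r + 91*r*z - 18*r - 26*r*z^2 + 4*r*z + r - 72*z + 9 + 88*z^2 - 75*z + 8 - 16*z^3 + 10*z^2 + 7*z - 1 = -r^3 + 11*r^2 - 26*r - 16*z^3 + z^2*(98 - 26*r) + z*(-11*r^2 + 95*r - 140) + 16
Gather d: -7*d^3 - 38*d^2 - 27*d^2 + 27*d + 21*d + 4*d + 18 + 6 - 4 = -7*d^3 - 65*d^2 + 52*d + 20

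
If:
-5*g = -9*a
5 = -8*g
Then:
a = -25/72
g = -5/8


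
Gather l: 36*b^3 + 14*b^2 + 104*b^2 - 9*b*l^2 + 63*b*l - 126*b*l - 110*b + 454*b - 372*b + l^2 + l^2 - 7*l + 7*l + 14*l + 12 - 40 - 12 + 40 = 36*b^3 + 118*b^2 - 28*b + l^2*(2 - 9*b) + l*(14 - 63*b)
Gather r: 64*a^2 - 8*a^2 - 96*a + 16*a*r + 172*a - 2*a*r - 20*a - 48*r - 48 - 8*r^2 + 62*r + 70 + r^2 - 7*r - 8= 56*a^2 + 56*a - 7*r^2 + r*(14*a + 7) + 14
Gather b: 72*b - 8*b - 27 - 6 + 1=64*b - 32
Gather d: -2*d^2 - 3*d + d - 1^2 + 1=-2*d^2 - 2*d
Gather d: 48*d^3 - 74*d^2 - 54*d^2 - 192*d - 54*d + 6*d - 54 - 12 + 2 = 48*d^3 - 128*d^2 - 240*d - 64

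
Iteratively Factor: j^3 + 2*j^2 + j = (j + 1)*(j^2 + j) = j*(j + 1)*(j + 1)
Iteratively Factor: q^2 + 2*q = (q)*(q + 2)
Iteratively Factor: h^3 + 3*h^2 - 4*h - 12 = (h + 3)*(h^2 - 4) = (h - 2)*(h + 3)*(h + 2)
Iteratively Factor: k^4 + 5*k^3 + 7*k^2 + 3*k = (k)*(k^3 + 5*k^2 + 7*k + 3) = k*(k + 1)*(k^2 + 4*k + 3) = k*(k + 1)^2*(k + 3)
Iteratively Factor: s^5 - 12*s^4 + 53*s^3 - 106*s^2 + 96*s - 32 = (s - 4)*(s^4 - 8*s^3 + 21*s^2 - 22*s + 8) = (s - 4)*(s - 1)*(s^3 - 7*s^2 + 14*s - 8) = (s - 4)*(s - 2)*(s - 1)*(s^2 - 5*s + 4) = (s - 4)*(s - 2)*(s - 1)^2*(s - 4)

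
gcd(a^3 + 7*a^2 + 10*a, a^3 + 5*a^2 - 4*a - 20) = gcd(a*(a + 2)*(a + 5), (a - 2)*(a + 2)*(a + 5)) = a^2 + 7*a + 10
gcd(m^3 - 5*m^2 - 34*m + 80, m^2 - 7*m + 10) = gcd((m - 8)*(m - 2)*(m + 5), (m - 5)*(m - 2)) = m - 2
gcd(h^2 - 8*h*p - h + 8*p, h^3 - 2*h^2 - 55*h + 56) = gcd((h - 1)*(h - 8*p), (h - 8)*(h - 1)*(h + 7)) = h - 1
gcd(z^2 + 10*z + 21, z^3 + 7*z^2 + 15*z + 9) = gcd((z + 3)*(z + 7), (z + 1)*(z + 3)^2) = z + 3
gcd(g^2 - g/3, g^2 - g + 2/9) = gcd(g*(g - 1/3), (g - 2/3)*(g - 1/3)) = g - 1/3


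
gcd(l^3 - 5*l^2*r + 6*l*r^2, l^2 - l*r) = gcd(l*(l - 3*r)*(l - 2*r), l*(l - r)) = l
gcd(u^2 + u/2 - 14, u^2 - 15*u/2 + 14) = u - 7/2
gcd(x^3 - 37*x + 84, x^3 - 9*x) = x - 3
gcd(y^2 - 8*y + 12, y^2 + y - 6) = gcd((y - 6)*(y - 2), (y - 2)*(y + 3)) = y - 2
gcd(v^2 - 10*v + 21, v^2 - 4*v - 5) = 1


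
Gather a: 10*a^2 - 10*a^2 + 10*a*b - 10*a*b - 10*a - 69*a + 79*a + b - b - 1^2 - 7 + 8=0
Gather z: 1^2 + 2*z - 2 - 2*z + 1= 0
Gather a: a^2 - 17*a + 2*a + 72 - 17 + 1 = a^2 - 15*a + 56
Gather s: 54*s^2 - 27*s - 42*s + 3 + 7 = 54*s^2 - 69*s + 10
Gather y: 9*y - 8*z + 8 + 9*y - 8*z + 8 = 18*y - 16*z + 16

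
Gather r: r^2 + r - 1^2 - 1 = r^2 + r - 2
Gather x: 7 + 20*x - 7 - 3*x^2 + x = -3*x^2 + 21*x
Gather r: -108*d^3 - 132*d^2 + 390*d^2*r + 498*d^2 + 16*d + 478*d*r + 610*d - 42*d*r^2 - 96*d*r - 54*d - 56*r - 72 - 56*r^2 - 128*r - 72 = -108*d^3 + 366*d^2 + 572*d + r^2*(-42*d - 56) + r*(390*d^2 + 382*d - 184) - 144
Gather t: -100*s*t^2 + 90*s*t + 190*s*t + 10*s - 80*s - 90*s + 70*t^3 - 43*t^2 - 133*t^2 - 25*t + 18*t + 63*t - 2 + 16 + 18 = -160*s + 70*t^3 + t^2*(-100*s - 176) + t*(280*s + 56) + 32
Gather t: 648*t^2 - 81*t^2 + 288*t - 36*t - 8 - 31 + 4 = 567*t^2 + 252*t - 35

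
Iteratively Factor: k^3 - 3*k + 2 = (k - 1)*(k^2 + k - 2) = (k - 1)*(k + 2)*(k - 1)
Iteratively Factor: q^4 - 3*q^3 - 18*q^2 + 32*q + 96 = (q - 4)*(q^3 + q^2 - 14*q - 24) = (q - 4)*(q + 2)*(q^2 - q - 12) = (q - 4)*(q + 2)*(q + 3)*(q - 4)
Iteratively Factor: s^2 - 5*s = (s)*(s - 5)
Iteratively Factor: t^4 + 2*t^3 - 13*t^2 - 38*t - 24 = (t + 2)*(t^3 - 13*t - 12) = (t + 2)*(t + 3)*(t^2 - 3*t - 4) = (t + 1)*(t + 2)*(t + 3)*(t - 4)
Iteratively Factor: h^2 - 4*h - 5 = (h + 1)*(h - 5)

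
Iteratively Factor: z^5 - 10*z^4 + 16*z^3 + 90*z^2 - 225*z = (z - 5)*(z^4 - 5*z^3 - 9*z^2 + 45*z) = (z - 5)^2*(z^3 - 9*z) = (z - 5)^2*(z - 3)*(z^2 + 3*z) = (z - 5)^2*(z - 3)*(z + 3)*(z)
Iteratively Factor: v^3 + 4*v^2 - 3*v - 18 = (v + 3)*(v^2 + v - 6) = (v + 3)^2*(v - 2)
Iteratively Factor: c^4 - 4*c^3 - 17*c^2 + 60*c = (c)*(c^3 - 4*c^2 - 17*c + 60) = c*(c - 5)*(c^2 + c - 12) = c*(c - 5)*(c - 3)*(c + 4)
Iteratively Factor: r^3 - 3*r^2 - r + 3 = (r - 1)*(r^2 - 2*r - 3) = (r - 3)*(r - 1)*(r + 1)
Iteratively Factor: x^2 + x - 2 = (x + 2)*(x - 1)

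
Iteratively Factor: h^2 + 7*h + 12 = (h + 3)*(h + 4)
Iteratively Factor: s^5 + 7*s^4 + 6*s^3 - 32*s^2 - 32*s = (s + 1)*(s^4 + 6*s^3 - 32*s) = s*(s + 1)*(s^3 + 6*s^2 - 32) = s*(s + 1)*(s + 4)*(s^2 + 2*s - 8) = s*(s - 2)*(s + 1)*(s + 4)*(s + 4)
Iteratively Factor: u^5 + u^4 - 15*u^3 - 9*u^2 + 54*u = (u - 2)*(u^4 + 3*u^3 - 9*u^2 - 27*u) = u*(u - 2)*(u^3 + 3*u^2 - 9*u - 27) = u*(u - 2)*(u + 3)*(u^2 - 9) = u*(u - 3)*(u - 2)*(u + 3)*(u + 3)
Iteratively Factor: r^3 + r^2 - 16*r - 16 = (r + 4)*(r^2 - 3*r - 4) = (r - 4)*(r + 4)*(r + 1)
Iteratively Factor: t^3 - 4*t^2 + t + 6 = (t - 2)*(t^2 - 2*t - 3) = (t - 3)*(t - 2)*(t + 1)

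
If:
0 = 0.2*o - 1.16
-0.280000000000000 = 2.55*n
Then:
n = -0.11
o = 5.80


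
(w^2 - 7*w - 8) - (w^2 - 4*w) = -3*w - 8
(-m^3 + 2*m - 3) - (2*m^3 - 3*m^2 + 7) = -3*m^3 + 3*m^2 + 2*m - 10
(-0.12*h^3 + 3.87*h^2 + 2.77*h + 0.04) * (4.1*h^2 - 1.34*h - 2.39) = -0.492*h^5 + 16.0278*h^4 + 6.458*h^3 - 12.7971*h^2 - 6.6739*h - 0.0956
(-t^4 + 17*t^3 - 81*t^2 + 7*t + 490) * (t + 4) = -t^5 + 13*t^4 - 13*t^3 - 317*t^2 + 518*t + 1960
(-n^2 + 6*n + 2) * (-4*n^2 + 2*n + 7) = 4*n^4 - 26*n^3 - 3*n^2 + 46*n + 14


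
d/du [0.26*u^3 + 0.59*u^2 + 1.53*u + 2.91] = 0.78*u^2 + 1.18*u + 1.53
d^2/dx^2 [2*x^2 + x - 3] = 4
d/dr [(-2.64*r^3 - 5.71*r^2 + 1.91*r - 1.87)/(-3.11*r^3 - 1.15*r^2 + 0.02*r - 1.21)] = (-14.7221*r^4 + 11.7746*r^3 - 5.7816*r^2 + 9.5172*r - 2.2737)/(9.6721*r^6 + 7.153*r^5 + 1.1981*r^4 + 7.4802*r^3 + 2.7834*r^2 - 0.0484*r + 1.4641)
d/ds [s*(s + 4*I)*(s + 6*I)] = 3*s^2 + 20*I*s - 24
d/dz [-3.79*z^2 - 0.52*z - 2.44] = -7.58*z - 0.52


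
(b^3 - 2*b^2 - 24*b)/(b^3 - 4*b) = (b^2 - 2*b - 24)/(b^2 - 4)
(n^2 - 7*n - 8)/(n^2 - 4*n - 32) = (n + 1)/(n + 4)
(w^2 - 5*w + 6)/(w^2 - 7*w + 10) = (w - 3)/(w - 5)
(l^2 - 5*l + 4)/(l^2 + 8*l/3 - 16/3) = 3*(l^2 - 5*l + 4)/(3*l^2 + 8*l - 16)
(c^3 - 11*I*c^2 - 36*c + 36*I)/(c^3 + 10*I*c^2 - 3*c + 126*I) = (c^2 - 8*I*c - 12)/(c^2 + 13*I*c - 42)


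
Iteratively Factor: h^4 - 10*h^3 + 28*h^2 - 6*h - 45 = (h - 5)*(h^3 - 5*h^2 + 3*h + 9) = (h - 5)*(h - 3)*(h^2 - 2*h - 3) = (h - 5)*(h - 3)*(h + 1)*(h - 3)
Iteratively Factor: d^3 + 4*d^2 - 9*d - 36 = (d + 4)*(d^2 - 9) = (d + 3)*(d + 4)*(d - 3)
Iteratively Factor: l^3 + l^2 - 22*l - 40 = (l - 5)*(l^2 + 6*l + 8) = (l - 5)*(l + 4)*(l + 2)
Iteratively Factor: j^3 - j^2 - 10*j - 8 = (j - 4)*(j^2 + 3*j + 2) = (j - 4)*(j + 1)*(j + 2)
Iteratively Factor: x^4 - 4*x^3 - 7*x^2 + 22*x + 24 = (x + 1)*(x^3 - 5*x^2 - 2*x + 24) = (x + 1)*(x + 2)*(x^2 - 7*x + 12) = (x - 4)*(x + 1)*(x + 2)*(x - 3)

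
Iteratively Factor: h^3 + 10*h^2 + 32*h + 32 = (h + 2)*(h^2 + 8*h + 16) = (h + 2)*(h + 4)*(h + 4)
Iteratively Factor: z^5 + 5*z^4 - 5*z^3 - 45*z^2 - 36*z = (z + 1)*(z^4 + 4*z^3 - 9*z^2 - 36*z) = (z + 1)*(z + 4)*(z^3 - 9*z) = (z + 1)*(z + 3)*(z + 4)*(z^2 - 3*z) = (z - 3)*(z + 1)*(z + 3)*(z + 4)*(z)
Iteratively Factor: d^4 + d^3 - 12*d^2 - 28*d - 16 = (d + 2)*(d^3 - d^2 - 10*d - 8) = (d - 4)*(d + 2)*(d^2 + 3*d + 2) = (d - 4)*(d + 1)*(d + 2)*(d + 2)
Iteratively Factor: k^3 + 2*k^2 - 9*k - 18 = (k + 2)*(k^2 - 9) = (k + 2)*(k + 3)*(k - 3)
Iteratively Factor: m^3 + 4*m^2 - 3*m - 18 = (m + 3)*(m^2 + m - 6) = (m + 3)^2*(m - 2)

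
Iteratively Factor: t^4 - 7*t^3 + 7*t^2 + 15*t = (t)*(t^3 - 7*t^2 + 7*t + 15) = t*(t - 3)*(t^2 - 4*t - 5) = t*(t - 3)*(t + 1)*(t - 5)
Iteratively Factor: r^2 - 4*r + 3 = (r - 1)*(r - 3)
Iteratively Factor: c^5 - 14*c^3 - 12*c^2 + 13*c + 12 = (c + 3)*(c^4 - 3*c^3 - 5*c^2 + 3*c + 4) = (c - 4)*(c + 3)*(c^3 + c^2 - c - 1) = (c - 4)*(c + 1)*(c + 3)*(c^2 - 1) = (c - 4)*(c + 1)^2*(c + 3)*(c - 1)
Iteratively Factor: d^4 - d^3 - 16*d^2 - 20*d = (d + 2)*(d^3 - 3*d^2 - 10*d) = (d + 2)^2*(d^2 - 5*d) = (d - 5)*(d + 2)^2*(d)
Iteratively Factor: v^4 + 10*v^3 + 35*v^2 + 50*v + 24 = (v + 4)*(v^3 + 6*v^2 + 11*v + 6) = (v + 1)*(v + 4)*(v^2 + 5*v + 6) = (v + 1)*(v + 2)*(v + 4)*(v + 3)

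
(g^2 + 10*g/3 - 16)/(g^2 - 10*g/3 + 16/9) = 3*(g + 6)/(3*g - 2)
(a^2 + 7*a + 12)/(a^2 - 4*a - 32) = (a + 3)/(a - 8)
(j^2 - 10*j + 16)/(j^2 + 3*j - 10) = (j - 8)/(j + 5)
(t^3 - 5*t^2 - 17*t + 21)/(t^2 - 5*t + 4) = (t^2 - 4*t - 21)/(t - 4)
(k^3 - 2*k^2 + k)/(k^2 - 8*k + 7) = k*(k - 1)/(k - 7)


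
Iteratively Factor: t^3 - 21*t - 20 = (t + 1)*(t^2 - t - 20) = (t + 1)*(t + 4)*(t - 5)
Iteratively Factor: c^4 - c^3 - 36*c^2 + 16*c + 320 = (c + 4)*(c^3 - 5*c^2 - 16*c + 80) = (c - 5)*(c + 4)*(c^2 - 16) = (c - 5)*(c + 4)^2*(c - 4)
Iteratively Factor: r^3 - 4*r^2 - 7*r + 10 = (r + 2)*(r^2 - 6*r + 5) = (r - 5)*(r + 2)*(r - 1)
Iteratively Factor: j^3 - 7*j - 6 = (j + 2)*(j^2 - 2*j - 3) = (j - 3)*(j + 2)*(j + 1)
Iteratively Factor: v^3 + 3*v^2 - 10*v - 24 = (v + 2)*(v^2 + v - 12) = (v + 2)*(v + 4)*(v - 3)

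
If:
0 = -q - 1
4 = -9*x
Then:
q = -1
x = -4/9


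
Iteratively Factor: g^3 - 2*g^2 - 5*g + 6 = (g - 1)*(g^2 - g - 6) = (g - 3)*(g - 1)*(g + 2)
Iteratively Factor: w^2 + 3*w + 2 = (w + 1)*(w + 2)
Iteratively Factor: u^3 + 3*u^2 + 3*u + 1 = (u + 1)*(u^2 + 2*u + 1) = (u + 1)^2*(u + 1)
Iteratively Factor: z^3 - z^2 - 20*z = (z - 5)*(z^2 + 4*z) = (z - 5)*(z + 4)*(z)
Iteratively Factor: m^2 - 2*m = (m)*(m - 2)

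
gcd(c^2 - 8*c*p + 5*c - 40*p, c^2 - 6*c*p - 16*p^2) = -c + 8*p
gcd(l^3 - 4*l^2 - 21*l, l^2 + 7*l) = l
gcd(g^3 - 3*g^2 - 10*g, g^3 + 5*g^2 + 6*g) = g^2 + 2*g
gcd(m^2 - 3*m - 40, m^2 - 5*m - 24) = m - 8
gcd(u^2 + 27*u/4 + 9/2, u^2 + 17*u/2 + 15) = u + 6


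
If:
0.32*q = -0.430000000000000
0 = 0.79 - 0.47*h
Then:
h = 1.68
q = -1.34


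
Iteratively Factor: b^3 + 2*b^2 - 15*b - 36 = (b + 3)*(b^2 - b - 12) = (b + 3)^2*(b - 4)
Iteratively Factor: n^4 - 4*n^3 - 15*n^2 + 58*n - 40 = (n + 4)*(n^3 - 8*n^2 + 17*n - 10) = (n - 5)*(n + 4)*(n^2 - 3*n + 2) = (n - 5)*(n - 2)*(n + 4)*(n - 1)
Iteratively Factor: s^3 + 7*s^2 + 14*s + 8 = (s + 4)*(s^2 + 3*s + 2) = (s + 1)*(s + 4)*(s + 2)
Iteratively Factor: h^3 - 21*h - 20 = (h + 4)*(h^2 - 4*h - 5) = (h - 5)*(h + 4)*(h + 1)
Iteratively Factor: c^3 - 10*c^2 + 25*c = (c)*(c^2 - 10*c + 25) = c*(c - 5)*(c - 5)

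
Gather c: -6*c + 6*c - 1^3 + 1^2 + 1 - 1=0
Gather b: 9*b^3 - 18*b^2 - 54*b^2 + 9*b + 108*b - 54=9*b^3 - 72*b^2 + 117*b - 54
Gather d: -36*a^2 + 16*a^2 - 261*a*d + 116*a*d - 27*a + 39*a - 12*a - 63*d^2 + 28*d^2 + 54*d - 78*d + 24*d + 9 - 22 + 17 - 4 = -20*a^2 - 145*a*d - 35*d^2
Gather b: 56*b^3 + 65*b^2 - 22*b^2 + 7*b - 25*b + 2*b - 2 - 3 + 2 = 56*b^3 + 43*b^2 - 16*b - 3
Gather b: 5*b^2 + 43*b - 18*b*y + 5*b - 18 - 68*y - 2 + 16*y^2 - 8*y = 5*b^2 + b*(48 - 18*y) + 16*y^2 - 76*y - 20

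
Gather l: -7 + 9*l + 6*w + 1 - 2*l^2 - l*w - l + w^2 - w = -2*l^2 + l*(8 - w) + w^2 + 5*w - 6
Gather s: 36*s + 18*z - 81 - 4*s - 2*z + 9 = 32*s + 16*z - 72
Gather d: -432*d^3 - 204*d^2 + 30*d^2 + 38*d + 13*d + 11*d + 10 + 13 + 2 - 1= -432*d^3 - 174*d^2 + 62*d + 24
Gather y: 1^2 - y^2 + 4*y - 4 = -y^2 + 4*y - 3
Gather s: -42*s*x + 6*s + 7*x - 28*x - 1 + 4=s*(6 - 42*x) - 21*x + 3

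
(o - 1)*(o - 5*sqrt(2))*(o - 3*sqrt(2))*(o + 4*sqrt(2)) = o^4 - 4*sqrt(2)*o^3 - o^3 - 34*o^2 + 4*sqrt(2)*o^2 + 34*o + 120*sqrt(2)*o - 120*sqrt(2)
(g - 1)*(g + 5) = g^2 + 4*g - 5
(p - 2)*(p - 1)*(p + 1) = p^3 - 2*p^2 - p + 2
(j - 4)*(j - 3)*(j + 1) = j^3 - 6*j^2 + 5*j + 12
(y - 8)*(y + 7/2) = y^2 - 9*y/2 - 28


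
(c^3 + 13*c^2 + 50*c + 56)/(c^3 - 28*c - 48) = (c + 7)/(c - 6)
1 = 1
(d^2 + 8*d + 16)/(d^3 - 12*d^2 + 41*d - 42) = (d^2 + 8*d + 16)/(d^3 - 12*d^2 + 41*d - 42)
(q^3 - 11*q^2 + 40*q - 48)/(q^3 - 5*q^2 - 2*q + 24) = (q - 4)/(q + 2)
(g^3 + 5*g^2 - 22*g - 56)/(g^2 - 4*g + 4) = (g^3 + 5*g^2 - 22*g - 56)/(g^2 - 4*g + 4)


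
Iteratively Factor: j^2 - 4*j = (j)*(j - 4)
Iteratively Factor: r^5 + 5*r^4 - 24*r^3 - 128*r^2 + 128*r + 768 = (r + 4)*(r^4 + r^3 - 28*r^2 - 16*r + 192) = (r - 4)*(r + 4)*(r^3 + 5*r^2 - 8*r - 48) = (r - 4)*(r + 4)^2*(r^2 + r - 12) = (r - 4)*(r + 4)^3*(r - 3)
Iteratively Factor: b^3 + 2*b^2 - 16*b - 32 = (b + 2)*(b^2 - 16) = (b + 2)*(b + 4)*(b - 4)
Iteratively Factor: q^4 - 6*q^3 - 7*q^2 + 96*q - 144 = (q - 3)*(q^3 - 3*q^2 - 16*q + 48) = (q - 4)*(q - 3)*(q^2 + q - 12) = (q - 4)*(q - 3)^2*(q + 4)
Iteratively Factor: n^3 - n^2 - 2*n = (n + 1)*(n^2 - 2*n) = n*(n + 1)*(n - 2)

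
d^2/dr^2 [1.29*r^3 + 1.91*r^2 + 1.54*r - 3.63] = 7.74*r + 3.82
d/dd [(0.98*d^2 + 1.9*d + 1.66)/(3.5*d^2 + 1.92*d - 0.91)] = (-4.7684*d^2 - 13.4036*d - 4.9162)/(12.25*d^4 + 13.44*d^3 - 2.6836*d^2 - 3.4944*d + 0.8281)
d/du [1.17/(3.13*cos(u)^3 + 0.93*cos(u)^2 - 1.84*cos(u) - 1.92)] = (10.9863*cos(u)^2 + 2.1762*cos(u) - 2.1528)*sin(u)/(3.13*cos(u)^3 + 0.93*cos(u)^2 - 1.84*cos(u) - 1.92)^2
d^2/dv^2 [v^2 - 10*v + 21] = 2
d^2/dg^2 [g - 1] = 0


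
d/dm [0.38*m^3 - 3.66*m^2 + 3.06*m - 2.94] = 1.14*m^2 - 7.32*m + 3.06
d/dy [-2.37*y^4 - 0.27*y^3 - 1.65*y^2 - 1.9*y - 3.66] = -9.48*y^3 - 0.81*y^2 - 3.3*y - 1.9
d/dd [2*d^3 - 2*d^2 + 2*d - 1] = 6*d^2 - 4*d + 2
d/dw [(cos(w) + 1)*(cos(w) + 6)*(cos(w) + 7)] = (3*sin(w)^2 - 28*cos(w) - 58)*sin(w)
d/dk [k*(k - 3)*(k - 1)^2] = 4*k^3 - 15*k^2 + 14*k - 3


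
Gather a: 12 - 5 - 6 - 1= 0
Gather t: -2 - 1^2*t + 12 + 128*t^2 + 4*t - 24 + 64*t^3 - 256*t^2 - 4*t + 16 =64*t^3 - 128*t^2 - t + 2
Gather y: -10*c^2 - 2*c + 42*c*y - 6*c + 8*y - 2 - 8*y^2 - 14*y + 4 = -10*c^2 - 8*c - 8*y^2 + y*(42*c - 6) + 2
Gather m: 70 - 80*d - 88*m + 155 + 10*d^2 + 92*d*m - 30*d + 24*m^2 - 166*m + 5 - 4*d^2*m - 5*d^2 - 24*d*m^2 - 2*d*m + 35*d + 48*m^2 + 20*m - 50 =5*d^2 - 75*d + m^2*(72 - 24*d) + m*(-4*d^2 + 90*d - 234) + 180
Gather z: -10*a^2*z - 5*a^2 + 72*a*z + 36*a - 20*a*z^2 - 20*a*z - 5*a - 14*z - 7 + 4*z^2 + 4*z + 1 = -5*a^2 + 31*a + z^2*(4 - 20*a) + z*(-10*a^2 + 52*a - 10) - 6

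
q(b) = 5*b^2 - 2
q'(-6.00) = -60.00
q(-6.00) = 178.00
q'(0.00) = 0.00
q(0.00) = -2.00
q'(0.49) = 4.90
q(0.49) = -0.80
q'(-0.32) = -3.20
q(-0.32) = -1.49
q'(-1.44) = -14.40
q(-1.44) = 8.37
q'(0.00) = 0.00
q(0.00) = -2.00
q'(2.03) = 20.30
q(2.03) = 18.60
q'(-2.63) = -26.30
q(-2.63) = 32.58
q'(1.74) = 17.40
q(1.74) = 13.14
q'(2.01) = 20.10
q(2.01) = 18.20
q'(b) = 10*b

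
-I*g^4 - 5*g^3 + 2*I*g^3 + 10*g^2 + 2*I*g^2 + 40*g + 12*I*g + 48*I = (g - 4)*(g + 2)*(g - 6*I)*(-I*g + 1)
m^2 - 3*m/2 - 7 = (m - 7/2)*(m + 2)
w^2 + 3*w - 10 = (w - 2)*(w + 5)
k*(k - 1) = k^2 - k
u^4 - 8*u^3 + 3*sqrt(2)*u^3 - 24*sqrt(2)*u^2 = u^2*(u - 8)*(u + 3*sqrt(2))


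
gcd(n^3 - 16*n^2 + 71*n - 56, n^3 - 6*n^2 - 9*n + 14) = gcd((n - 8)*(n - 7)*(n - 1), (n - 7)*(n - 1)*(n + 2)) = n^2 - 8*n + 7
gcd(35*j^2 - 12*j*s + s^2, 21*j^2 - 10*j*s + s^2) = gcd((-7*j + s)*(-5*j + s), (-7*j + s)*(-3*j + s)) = -7*j + s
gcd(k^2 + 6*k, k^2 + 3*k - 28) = 1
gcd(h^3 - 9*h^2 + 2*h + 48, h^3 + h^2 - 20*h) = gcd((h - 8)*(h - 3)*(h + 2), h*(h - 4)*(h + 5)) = 1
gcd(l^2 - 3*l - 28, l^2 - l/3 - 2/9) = 1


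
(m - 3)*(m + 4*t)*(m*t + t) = m^3*t + 4*m^2*t^2 - 2*m^2*t - 8*m*t^2 - 3*m*t - 12*t^2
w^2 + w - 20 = (w - 4)*(w + 5)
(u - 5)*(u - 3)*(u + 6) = u^3 - 2*u^2 - 33*u + 90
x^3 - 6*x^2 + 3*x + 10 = (x - 5)*(x - 2)*(x + 1)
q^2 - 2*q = q*(q - 2)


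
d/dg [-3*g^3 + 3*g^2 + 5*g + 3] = -9*g^2 + 6*g + 5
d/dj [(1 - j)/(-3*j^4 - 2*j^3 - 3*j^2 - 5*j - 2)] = (3*j^4 + 2*j^3 + 3*j^2 + 5*j - (j - 1)*(12*j^3 + 6*j^2 + 6*j + 5) + 2)/(3*j^4 + 2*j^3 + 3*j^2 + 5*j + 2)^2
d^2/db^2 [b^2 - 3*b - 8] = 2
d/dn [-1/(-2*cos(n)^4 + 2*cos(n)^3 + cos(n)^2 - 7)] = 2*(4*cos(n)^2 - 3*cos(n) - 1)*sin(n)*cos(n)/(2*cos(n)^4 - 2*cos(n)^3 - cos(n)^2 + 7)^2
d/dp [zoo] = 0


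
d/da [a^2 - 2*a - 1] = 2*a - 2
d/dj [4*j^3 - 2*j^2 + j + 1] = 12*j^2 - 4*j + 1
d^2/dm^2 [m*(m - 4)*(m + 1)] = 6*m - 6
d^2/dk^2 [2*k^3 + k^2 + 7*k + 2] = 12*k + 2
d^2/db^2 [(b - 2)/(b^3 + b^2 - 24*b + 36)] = 6*(b^2 + 3*b + 9)/(b^6 + 9*b^5 - 27*b^4 - 297*b^3 + 486*b^2 + 2916*b - 5832)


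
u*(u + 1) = u^2 + u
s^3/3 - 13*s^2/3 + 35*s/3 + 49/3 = (s/3 + 1/3)*(s - 7)^2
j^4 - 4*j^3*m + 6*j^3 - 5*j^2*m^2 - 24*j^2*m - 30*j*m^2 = j*(j + 6)*(j - 5*m)*(j + m)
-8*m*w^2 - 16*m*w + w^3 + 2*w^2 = w*(-8*m + w)*(w + 2)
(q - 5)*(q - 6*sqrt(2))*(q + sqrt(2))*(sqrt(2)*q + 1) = sqrt(2)*q^4 - 9*q^3 - 5*sqrt(2)*q^3 - 17*sqrt(2)*q^2 + 45*q^2 - 12*q + 85*sqrt(2)*q + 60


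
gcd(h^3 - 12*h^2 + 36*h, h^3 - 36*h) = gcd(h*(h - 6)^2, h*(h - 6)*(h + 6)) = h^2 - 6*h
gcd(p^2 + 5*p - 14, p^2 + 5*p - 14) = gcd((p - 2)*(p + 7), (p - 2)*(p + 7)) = p^2 + 5*p - 14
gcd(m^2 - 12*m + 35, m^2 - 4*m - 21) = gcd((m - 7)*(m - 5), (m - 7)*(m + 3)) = m - 7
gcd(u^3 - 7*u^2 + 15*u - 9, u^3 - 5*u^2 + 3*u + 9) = u^2 - 6*u + 9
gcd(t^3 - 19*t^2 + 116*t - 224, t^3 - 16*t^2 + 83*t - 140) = t^2 - 11*t + 28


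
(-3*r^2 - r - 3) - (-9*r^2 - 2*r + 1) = 6*r^2 + r - 4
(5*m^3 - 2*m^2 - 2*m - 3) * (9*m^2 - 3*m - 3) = 45*m^5 - 33*m^4 - 27*m^3 - 15*m^2 + 15*m + 9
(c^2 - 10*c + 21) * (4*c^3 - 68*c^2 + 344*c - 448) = 4*c^5 - 108*c^4 + 1108*c^3 - 5316*c^2 + 11704*c - 9408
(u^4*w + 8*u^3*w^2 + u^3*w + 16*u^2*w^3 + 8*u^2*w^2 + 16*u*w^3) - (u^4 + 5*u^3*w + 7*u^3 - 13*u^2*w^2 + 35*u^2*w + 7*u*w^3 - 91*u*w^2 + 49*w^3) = u^4*w - u^4 + 8*u^3*w^2 - 4*u^3*w - 7*u^3 + 16*u^2*w^3 + 21*u^2*w^2 - 35*u^2*w + 9*u*w^3 + 91*u*w^2 - 49*w^3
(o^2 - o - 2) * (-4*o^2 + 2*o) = -4*o^4 + 6*o^3 + 6*o^2 - 4*o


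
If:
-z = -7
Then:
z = 7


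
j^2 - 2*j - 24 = (j - 6)*(j + 4)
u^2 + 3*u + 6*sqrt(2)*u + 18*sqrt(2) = (u + 3)*(u + 6*sqrt(2))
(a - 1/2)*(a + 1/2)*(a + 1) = a^3 + a^2 - a/4 - 1/4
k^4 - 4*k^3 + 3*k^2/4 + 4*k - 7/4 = (k - 7/2)*(k - 1)*(k - 1/2)*(k + 1)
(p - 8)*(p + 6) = p^2 - 2*p - 48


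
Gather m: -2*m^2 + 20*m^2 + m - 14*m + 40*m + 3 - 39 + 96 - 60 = 18*m^2 + 27*m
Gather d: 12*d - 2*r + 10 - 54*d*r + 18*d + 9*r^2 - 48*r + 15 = d*(30 - 54*r) + 9*r^2 - 50*r + 25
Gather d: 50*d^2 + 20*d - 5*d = 50*d^2 + 15*d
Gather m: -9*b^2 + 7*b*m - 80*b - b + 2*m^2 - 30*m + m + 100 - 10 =-9*b^2 - 81*b + 2*m^2 + m*(7*b - 29) + 90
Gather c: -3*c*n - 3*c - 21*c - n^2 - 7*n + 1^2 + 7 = c*(-3*n - 24) - n^2 - 7*n + 8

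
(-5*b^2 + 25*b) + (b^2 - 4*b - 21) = -4*b^2 + 21*b - 21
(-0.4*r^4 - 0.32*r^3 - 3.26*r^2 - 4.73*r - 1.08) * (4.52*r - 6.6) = -1.808*r^5 + 1.1936*r^4 - 12.6232*r^3 + 0.136399999999998*r^2 + 26.3364*r + 7.128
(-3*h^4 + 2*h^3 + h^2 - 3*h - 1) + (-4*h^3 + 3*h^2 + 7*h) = -3*h^4 - 2*h^3 + 4*h^2 + 4*h - 1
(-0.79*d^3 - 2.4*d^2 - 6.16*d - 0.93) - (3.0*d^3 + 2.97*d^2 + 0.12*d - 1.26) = -3.79*d^3 - 5.37*d^2 - 6.28*d + 0.33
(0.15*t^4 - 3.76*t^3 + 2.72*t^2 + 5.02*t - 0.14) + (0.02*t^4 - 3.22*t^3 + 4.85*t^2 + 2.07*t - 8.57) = 0.17*t^4 - 6.98*t^3 + 7.57*t^2 + 7.09*t - 8.71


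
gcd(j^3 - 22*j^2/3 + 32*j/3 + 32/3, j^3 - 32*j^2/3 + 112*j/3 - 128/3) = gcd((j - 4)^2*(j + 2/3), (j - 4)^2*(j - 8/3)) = j^2 - 8*j + 16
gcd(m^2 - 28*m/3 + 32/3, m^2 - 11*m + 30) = 1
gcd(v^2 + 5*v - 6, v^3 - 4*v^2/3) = 1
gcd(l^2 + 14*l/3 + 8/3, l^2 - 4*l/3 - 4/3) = l + 2/3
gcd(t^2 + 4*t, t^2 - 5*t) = t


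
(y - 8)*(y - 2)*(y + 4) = y^3 - 6*y^2 - 24*y + 64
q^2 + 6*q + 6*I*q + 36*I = (q + 6)*(q + 6*I)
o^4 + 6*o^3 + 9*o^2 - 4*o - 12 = (o - 1)*(o + 2)^2*(o + 3)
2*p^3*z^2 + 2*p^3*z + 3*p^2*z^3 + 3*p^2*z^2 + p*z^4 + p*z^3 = z*(p + z)*(2*p + z)*(p*z + p)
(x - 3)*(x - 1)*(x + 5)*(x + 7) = x^4 + 8*x^3 - 10*x^2 - 104*x + 105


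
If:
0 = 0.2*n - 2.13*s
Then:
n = 10.65*s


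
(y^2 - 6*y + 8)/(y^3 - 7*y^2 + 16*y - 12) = (y - 4)/(y^2 - 5*y + 6)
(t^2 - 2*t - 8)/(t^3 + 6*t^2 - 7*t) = (t^2 - 2*t - 8)/(t*(t^2 + 6*t - 7))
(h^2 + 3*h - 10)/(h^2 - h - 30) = (h - 2)/(h - 6)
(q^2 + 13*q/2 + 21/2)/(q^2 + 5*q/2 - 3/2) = (2*q + 7)/(2*q - 1)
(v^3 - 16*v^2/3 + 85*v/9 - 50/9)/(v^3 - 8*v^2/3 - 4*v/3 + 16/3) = (9*v^2 - 30*v + 25)/(3*(3*v^2 - 2*v - 8))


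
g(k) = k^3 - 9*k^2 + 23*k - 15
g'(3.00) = -4.00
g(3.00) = 0.00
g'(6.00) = 23.00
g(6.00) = 15.00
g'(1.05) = 7.41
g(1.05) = 0.39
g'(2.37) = -2.81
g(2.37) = 2.27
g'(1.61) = 1.80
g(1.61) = 2.87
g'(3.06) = -3.99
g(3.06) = -0.24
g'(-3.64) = 128.27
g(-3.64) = -266.19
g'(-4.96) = 186.08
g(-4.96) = -472.52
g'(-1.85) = 66.57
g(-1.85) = -94.68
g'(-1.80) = 65.12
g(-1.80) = -91.39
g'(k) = 3*k^2 - 18*k + 23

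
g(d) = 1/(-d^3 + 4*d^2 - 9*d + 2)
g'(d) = (3*d^2 - 8*d + 9)/(-d^3 + 4*d^2 - 9*d + 2)^2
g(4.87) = -0.02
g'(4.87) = 0.01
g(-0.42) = 0.15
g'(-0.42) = 0.30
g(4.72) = -0.02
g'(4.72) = 0.01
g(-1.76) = 0.03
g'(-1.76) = 0.03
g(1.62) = -0.16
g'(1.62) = 0.10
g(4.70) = -0.02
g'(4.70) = 0.01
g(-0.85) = 0.08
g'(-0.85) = 0.10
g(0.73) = -0.35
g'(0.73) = 0.60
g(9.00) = 0.00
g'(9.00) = 0.00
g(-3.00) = 0.01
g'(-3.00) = 0.01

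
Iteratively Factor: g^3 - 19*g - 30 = (g + 3)*(g^2 - 3*g - 10) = (g - 5)*(g + 3)*(g + 2)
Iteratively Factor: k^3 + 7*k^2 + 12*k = (k + 3)*(k^2 + 4*k) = (k + 3)*(k + 4)*(k)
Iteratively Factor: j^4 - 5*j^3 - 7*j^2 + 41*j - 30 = (j - 2)*(j^3 - 3*j^2 - 13*j + 15) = (j - 5)*(j - 2)*(j^2 + 2*j - 3) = (j - 5)*(j - 2)*(j + 3)*(j - 1)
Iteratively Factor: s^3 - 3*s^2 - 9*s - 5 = (s + 1)*(s^2 - 4*s - 5) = (s + 1)^2*(s - 5)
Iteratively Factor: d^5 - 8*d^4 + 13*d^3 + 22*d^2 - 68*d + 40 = (d - 2)*(d^4 - 6*d^3 + d^2 + 24*d - 20) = (d - 2)*(d - 1)*(d^3 - 5*d^2 - 4*d + 20) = (d - 2)^2*(d - 1)*(d^2 - 3*d - 10) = (d - 5)*(d - 2)^2*(d - 1)*(d + 2)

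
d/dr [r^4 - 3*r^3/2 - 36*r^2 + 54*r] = 4*r^3 - 9*r^2/2 - 72*r + 54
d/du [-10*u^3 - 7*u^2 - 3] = 2*u*(-15*u - 7)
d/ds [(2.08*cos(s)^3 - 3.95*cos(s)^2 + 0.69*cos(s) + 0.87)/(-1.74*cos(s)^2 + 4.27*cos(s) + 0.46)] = (3.6192*cos(s)^4 - 17.7632*cos(s)^3 + 12.7955*cos(s)^2 + 0.6064*cos(s) + 3.3975)*sin(s)/(3.0276*cos(s)^4 - 14.8596*cos(s)^3 + 16.6321*cos(s)^2 + 3.9284*cos(s) + 0.2116)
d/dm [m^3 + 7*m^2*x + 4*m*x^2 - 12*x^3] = 3*m^2 + 14*m*x + 4*x^2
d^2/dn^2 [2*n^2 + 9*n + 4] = 4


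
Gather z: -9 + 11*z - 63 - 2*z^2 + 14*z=-2*z^2 + 25*z - 72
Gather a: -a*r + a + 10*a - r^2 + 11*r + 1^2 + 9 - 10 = a*(11 - r) - r^2 + 11*r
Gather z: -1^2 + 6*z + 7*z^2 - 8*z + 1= 7*z^2 - 2*z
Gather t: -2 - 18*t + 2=-18*t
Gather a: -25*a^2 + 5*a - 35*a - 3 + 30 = -25*a^2 - 30*a + 27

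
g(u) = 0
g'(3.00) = 0.00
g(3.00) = 0.00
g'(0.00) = 0.00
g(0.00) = 0.00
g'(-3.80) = 0.00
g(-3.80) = 0.00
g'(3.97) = 0.00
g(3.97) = 0.00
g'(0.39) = 0.00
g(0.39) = 0.00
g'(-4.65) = 0.00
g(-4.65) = 0.00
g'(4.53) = 0.00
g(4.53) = 0.00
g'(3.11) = 0.00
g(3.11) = 0.00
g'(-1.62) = 0.00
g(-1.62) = 0.00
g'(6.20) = 0.00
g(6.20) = 0.00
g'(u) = 0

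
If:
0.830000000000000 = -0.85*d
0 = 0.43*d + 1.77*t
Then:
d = -0.98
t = 0.24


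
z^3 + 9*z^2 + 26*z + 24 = (z + 2)*(z + 3)*(z + 4)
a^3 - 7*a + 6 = (a - 2)*(a - 1)*(a + 3)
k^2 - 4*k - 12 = (k - 6)*(k + 2)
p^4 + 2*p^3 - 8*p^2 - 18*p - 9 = (p - 3)*(p + 1)^2*(p + 3)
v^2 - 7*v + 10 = (v - 5)*(v - 2)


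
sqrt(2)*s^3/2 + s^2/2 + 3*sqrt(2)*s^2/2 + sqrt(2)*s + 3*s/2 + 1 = (s + 1)*(s + 2)*(sqrt(2)*s/2 + 1/2)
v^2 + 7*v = v*(v + 7)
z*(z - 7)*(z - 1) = z^3 - 8*z^2 + 7*z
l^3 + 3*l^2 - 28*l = l*(l - 4)*(l + 7)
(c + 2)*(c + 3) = c^2 + 5*c + 6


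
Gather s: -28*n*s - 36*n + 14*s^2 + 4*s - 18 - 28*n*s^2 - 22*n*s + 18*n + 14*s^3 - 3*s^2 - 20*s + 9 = -18*n + 14*s^3 + s^2*(11 - 28*n) + s*(-50*n - 16) - 9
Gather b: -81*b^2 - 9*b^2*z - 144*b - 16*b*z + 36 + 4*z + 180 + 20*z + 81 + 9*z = b^2*(-9*z - 81) + b*(-16*z - 144) + 33*z + 297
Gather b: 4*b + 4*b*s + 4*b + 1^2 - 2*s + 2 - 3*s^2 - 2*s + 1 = b*(4*s + 8) - 3*s^2 - 4*s + 4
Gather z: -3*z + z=-2*z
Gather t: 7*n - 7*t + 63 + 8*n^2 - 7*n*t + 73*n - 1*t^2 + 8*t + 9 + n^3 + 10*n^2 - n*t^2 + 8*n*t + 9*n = n^3 + 18*n^2 + 89*n + t^2*(-n - 1) + t*(n + 1) + 72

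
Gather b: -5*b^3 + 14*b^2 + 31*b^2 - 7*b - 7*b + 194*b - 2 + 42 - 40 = -5*b^3 + 45*b^2 + 180*b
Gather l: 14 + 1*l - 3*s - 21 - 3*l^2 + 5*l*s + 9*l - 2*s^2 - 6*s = -3*l^2 + l*(5*s + 10) - 2*s^2 - 9*s - 7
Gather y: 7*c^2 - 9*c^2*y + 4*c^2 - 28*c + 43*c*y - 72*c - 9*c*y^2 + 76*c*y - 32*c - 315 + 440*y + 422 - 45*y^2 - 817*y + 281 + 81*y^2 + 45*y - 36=11*c^2 - 132*c + y^2*(36 - 9*c) + y*(-9*c^2 + 119*c - 332) + 352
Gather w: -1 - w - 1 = -w - 2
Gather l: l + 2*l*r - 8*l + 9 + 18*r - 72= l*(2*r - 7) + 18*r - 63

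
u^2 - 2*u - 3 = (u - 3)*(u + 1)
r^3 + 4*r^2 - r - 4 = (r - 1)*(r + 1)*(r + 4)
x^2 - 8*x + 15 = (x - 5)*(x - 3)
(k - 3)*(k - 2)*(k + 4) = k^3 - k^2 - 14*k + 24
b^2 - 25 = (b - 5)*(b + 5)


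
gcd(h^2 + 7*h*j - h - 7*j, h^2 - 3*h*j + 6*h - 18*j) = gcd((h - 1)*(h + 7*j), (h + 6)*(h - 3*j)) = 1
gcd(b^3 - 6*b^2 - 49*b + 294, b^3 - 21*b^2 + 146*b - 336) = b^2 - 13*b + 42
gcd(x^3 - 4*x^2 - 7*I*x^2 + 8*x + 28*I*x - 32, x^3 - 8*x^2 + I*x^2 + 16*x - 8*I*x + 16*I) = x^2 + x*(-4 + I) - 4*I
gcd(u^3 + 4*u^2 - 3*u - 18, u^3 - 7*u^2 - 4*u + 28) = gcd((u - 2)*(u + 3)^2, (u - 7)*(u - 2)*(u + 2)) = u - 2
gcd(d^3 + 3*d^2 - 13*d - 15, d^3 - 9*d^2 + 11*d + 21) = d^2 - 2*d - 3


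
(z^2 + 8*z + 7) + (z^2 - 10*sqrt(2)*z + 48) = 2*z^2 - 10*sqrt(2)*z + 8*z + 55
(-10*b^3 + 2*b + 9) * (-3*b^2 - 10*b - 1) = 30*b^5 + 100*b^4 + 4*b^3 - 47*b^2 - 92*b - 9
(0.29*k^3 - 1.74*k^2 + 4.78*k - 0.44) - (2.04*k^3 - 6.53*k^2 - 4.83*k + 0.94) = -1.75*k^3 + 4.79*k^2 + 9.61*k - 1.38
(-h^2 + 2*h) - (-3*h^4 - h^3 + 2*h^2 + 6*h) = 3*h^4 + h^3 - 3*h^2 - 4*h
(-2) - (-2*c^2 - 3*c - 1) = 2*c^2 + 3*c - 1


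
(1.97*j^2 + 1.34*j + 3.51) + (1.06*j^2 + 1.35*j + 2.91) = 3.03*j^2 + 2.69*j + 6.42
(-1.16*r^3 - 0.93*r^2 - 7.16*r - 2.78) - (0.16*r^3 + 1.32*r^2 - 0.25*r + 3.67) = -1.32*r^3 - 2.25*r^2 - 6.91*r - 6.45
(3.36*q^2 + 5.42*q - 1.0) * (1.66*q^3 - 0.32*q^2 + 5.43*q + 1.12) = 5.5776*q^5 + 7.922*q^4 + 14.8504*q^3 + 33.5138*q^2 + 0.640400000000001*q - 1.12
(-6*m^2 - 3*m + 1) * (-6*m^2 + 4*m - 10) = 36*m^4 - 6*m^3 + 42*m^2 + 34*m - 10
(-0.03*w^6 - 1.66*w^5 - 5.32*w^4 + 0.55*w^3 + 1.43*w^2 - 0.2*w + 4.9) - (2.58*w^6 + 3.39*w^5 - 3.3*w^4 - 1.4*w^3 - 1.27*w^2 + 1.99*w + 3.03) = -2.61*w^6 - 5.05*w^5 - 2.02*w^4 + 1.95*w^3 + 2.7*w^2 - 2.19*w + 1.87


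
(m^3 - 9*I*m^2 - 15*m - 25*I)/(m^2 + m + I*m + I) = (m^2 - 10*I*m - 25)/(m + 1)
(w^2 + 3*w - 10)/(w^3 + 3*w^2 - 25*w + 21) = (w^2 + 3*w - 10)/(w^3 + 3*w^2 - 25*w + 21)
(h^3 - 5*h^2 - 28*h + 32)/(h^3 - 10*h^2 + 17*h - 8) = (h + 4)/(h - 1)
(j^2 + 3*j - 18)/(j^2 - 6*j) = (j^2 + 3*j - 18)/(j*(j - 6))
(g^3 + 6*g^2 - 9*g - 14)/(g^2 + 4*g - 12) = (g^2 + 8*g + 7)/(g + 6)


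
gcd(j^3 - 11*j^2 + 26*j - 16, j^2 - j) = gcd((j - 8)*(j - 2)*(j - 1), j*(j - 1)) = j - 1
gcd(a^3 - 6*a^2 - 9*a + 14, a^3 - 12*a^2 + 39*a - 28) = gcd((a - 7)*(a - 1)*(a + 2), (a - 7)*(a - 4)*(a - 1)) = a^2 - 8*a + 7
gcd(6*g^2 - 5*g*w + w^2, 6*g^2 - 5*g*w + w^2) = 6*g^2 - 5*g*w + w^2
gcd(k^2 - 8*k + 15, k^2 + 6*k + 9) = 1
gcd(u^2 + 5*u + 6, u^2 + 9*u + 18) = u + 3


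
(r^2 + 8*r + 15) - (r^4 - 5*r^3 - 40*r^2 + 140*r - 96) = -r^4 + 5*r^3 + 41*r^2 - 132*r + 111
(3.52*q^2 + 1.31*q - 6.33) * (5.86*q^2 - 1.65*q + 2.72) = 20.6272*q^4 + 1.8686*q^3 - 29.6809*q^2 + 14.0077*q - 17.2176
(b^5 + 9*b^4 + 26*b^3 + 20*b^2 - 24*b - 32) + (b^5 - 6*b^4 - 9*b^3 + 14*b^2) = 2*b^5 + 3*b^4 + 17*b^3 + 34*b^2 - 24*b - 32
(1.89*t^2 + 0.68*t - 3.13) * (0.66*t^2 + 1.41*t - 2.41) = 1.2474*t^4 + 3.1137*t^3 - 5.6619*t^2 - 6.0521*t + 7.5433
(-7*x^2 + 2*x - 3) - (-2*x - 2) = -7*x^2 + 4*x - 1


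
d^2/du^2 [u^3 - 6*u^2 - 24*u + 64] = 6*u - 12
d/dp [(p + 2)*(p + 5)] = 2*p + 7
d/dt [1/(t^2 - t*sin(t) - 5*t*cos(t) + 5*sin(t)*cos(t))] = (-5*t*sin(t) + t*cos(t) - 2*t + sin(t) + 5*cos(t) - 5*cos(2*t))/((t - sin(t))^2*(t - 5*cos(t))^2)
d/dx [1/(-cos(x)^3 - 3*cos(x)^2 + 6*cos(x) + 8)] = 3*(sin(x)^2 - 2*cos(x) + 1)*sin(x)/(cos(x)^3 + 3*cos(x)^2 - 6*cos(x) - 8)^2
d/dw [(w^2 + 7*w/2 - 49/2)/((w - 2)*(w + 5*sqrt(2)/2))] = ((w - 2)*(2*w + 5*sqrt(2))*(4*w + 7) + 2*(w - 2)*(-2*w^2 - 7*w + 49) + (2*w + 5*sqrt(2))*(-2*w^2 - 7*w + 49))/((w - 2)^2*(2*w + 5*sqrt(2))^2)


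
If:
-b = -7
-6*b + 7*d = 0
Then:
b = 7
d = 6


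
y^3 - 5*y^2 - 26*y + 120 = (y - 6)*(y - 4)*(y + 5)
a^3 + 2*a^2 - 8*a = a*(a - 2)*(a + 4)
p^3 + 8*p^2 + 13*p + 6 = (p + 1)^2*(p + 6)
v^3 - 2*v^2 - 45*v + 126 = (v - 6)*(v - 3)*(v + 7)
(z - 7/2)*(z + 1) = z^2 - 5*z/2 - 7/2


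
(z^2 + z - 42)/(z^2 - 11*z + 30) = (z + 7)/(z - 5)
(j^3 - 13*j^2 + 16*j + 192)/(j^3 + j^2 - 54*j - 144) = (j - 8)/(j + 6)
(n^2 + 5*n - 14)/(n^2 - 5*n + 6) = (n + 7)/(n - 3)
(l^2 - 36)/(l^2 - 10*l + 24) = (l + 6)/(l - 4)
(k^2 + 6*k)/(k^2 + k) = (k + 6)/(k + 1)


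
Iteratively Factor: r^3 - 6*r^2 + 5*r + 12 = (r - 3)*(r^2 - 3*r - 4) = (r - 4)*(r - 3)*(r + 1)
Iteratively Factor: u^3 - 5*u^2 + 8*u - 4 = (u - 2)*(u^2 - 3*u + 2) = (u - 2)^2*(u - 1)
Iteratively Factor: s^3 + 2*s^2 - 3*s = (s + 3)*(s^2 - s) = (s - 1)*(s + 3)*(s)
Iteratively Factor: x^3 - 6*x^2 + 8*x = (x - 4)*(x^2 - 2*x) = (x - 4)*(x - 2)*(x)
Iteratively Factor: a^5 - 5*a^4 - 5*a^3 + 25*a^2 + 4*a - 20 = (a - 1)*(a^4 - 4*a^3 - 9*a^2 + 16*a + 20) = (a - 1)*(a + 1)*(a^3 - 5*a^2 - 4*a + 20) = (a - 2)*(a - 1)*(a + 1)*(a^2 - 3*a - 10) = (a - 2)*(a - 1)*(a + 1)*(a + 2)*(a - 5)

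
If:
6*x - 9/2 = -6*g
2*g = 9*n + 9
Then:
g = 3/4 - x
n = -2*x/9 - 5/6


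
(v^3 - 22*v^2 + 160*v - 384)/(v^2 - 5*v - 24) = (v^2 - 14*v + 48)/(v + 3)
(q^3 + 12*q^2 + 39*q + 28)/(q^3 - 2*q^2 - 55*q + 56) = (q^2 + 5*q + 4)/(q^2 - 9*q + 8)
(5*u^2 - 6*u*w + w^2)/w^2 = 5*u^2/w^2 - 6*u/w + 1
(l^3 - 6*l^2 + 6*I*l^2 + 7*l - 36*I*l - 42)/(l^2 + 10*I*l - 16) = (l^3 + 6*l^2*(-1 + I) + l*(7 - 36*I) - 42)/(l^2 + 10*I*l - 16)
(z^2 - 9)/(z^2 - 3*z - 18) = (z - 3)/(z - 6)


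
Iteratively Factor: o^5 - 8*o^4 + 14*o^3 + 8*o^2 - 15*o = (o - 1)*(o^4 - 7*o^3 + 7*o^2 + 15*o) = o*(o - 1)*(o^3 - 7*o^2 + 7*o + 15) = o*(o - 3)*(o - 1)*(o^2 - 4*o - 5) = o*(o - 3)*(o - 1)*(o + 1)*(o - 5)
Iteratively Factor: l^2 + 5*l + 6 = (l + 3)*(l + 2)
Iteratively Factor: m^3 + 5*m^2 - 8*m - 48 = (m + 4)*(m^2 + m - 12) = (m - 3)*(m + 4)*(m + 4)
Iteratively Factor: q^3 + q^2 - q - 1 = (q + 1)*(q^2 - 1) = (q - 1)*(q + 1)*(q + 1)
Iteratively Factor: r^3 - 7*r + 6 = (r - 1)*(r^2 + r - 6) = (r - 2)*(r - 1)*(r + 3)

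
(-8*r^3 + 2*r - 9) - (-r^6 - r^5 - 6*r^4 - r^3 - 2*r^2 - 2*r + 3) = r^6 + r^5 + 6*r^4 - 7*r^3 + 2*r^2 + 4*r - 12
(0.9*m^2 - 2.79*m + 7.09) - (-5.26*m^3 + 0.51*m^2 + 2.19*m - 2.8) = 5.26*m^3 + 0.39*m^2 - 4.98*m + 9.89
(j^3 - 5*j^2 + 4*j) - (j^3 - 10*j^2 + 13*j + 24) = 5*j^2 - 9*j - 24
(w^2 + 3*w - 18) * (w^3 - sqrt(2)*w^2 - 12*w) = w^5 - sqrt(2)*w^4 + 3*w^4 - 30*w^3 - 3*sqrt(2)*w^3 - 36*w^2 + 18*sqrt(2)*w^2 + 216*w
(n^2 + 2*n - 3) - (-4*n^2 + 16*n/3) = 5*n^2 - 10*n/3 - 3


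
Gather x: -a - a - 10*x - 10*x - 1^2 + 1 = -2*a - 20*x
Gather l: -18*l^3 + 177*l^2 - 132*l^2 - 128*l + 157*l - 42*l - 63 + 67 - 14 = -18*l^3 + 45*l^2 - 13*l - 10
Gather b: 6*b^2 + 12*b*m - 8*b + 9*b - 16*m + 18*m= 6*b^2 + b*(12*m + 1) + 2*m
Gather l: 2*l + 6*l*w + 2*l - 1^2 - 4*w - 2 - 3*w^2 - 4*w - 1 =l*(6*w + 4) - 3*w^2 - 8*w - 4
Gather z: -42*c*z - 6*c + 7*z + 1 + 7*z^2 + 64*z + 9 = -6*c + 7*z^2 + z*(71 - 42*c) + 10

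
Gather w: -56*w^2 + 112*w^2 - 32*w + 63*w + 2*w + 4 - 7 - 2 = 56*w^2 + 33*w - 5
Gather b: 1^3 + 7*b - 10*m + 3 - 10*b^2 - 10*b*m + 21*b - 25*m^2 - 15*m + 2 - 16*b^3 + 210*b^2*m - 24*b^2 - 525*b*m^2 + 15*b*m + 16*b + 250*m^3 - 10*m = -16*b^3 + b^2*(210*m - 34) + b*(-525*m^2 + 5*m + 44) + 250*m^3 - 25*m^2 - 35*m + 6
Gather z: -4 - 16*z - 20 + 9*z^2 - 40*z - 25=9*z^2 - 56*z - 49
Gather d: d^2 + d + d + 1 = d^2 + 2*d + 1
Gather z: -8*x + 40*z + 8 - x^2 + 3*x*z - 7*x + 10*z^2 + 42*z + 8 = -x^2 - 15*x + 10*z^2 + z*(3*x + 82) + 16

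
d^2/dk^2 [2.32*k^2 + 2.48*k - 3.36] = 4.64000000000000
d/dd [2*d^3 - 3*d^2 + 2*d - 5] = 6*d^2 - 6*d + 2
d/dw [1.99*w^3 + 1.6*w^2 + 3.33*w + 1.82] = 5.97*w^2 + 3.2*w + 3.33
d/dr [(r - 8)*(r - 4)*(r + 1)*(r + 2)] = 4*r^3 - 27*r^2 - 4*r + 72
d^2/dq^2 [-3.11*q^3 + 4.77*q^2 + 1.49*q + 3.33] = 9.54 - 18.66*q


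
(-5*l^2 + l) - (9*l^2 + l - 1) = 1 - 14*l^2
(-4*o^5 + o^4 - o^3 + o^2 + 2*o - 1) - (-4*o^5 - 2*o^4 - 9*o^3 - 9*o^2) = 3*o^4 + 8*o^3 + 10*o^2 + 2*o - 1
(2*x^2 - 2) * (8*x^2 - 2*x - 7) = 16*x^4 - 4*x^3 - 30*x^2 + 4*x + 14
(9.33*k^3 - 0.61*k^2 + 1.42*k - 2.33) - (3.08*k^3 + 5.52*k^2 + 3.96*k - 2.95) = 6.25*k^3 - 6.13*k^2 - 2.54*k + 0.62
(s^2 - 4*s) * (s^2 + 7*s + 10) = s^4 + 3*s^3 - 18*s^2 - 40*s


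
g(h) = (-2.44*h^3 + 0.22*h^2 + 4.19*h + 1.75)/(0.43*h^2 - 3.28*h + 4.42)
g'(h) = (3.28 - 0.86*h)*(-2.44*h^3 + 0.22*h^2 + 4.19*h + 1.75)/(0.43*h^2 - 3.28*h + 4.42)^2 + (-7.32*h^2 + 0.44*h + 4.19)/(0.43*h^2 - 3.28*h + 4.42)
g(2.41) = 21.30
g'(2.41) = 11.70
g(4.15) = 84.79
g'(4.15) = 80.92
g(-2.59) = 2.20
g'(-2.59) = -2.15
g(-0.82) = -0.03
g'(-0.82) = -0.16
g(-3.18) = 3.60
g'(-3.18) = -2.58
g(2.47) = 22.04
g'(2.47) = 13.14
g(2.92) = 30.10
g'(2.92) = 22.66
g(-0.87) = -0.02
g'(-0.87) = -0.24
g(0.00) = 0.40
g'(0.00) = 1.24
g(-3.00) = 3.15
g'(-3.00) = -2.46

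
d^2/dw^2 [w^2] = 2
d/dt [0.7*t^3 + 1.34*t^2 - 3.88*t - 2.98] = 2.1*t^2 + 2.68*t - 3.88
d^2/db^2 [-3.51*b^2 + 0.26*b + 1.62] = -7.02000000000000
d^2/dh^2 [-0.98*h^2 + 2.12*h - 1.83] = -1.96000000000000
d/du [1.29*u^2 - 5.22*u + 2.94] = 2.58*u - 5.22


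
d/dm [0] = 0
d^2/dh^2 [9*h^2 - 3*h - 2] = 18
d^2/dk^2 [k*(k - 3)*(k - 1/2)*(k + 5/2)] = 12*k^2 - 6*k - 29/2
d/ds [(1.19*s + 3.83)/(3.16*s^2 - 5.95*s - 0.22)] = (-3.7604*s^2 - 24.2056*s + 22.5267)/(9.9856*s^4 - 37.604*s^3 + 34.0121*s^2 + 2.618*s + 0.0484)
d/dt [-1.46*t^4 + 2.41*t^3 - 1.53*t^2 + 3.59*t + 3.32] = -5.84*t^3 + 7.23*t^2 - 3.06*t + 3.59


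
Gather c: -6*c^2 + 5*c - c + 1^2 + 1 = -6*c^2 + 4*c + 2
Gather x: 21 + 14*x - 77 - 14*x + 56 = 0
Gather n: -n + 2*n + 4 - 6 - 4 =n - 6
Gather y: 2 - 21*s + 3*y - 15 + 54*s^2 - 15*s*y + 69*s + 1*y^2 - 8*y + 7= 54*s^2 + 48*s + y^2 + y*(-15*s - 5) - 6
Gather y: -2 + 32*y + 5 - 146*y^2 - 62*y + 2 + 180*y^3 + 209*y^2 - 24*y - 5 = 180*y^3 + 63*y^2 - 54*y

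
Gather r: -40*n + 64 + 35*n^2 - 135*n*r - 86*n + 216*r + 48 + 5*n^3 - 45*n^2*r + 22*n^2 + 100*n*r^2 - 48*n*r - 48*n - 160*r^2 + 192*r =5*n^3 + 57*n^2 - 174*n + r^2*(100*n - 160) + r*(-45*n^2 - 183*n + 408) + 112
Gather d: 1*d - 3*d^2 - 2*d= -3*d^2 - d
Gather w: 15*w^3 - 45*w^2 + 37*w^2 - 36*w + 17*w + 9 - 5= 15*w^3 - 8*w^2 - 19*w + 4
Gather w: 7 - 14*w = 7 - 14*w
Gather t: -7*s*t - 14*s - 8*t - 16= -14*s + t*(-7*s - 8) - 16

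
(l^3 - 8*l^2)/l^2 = l - 8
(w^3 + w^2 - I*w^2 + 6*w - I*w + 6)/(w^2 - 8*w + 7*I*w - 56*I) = (w^3 + w^2*(1 - I) + w*(6 - I) + 6)/(w^2 + w*(-8 + 7*I) - 56*I)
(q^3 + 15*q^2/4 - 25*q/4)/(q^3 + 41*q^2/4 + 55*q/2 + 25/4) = q*(4*q - 5)/(4*q^2 + 21*q + 5)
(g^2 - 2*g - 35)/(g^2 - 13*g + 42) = (g + 5)/(g - 6)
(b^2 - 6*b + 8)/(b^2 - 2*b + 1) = (b^2 - 6*b + 8)/(b^2 - 2*b + 1)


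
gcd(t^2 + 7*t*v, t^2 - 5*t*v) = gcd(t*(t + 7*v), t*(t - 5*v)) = t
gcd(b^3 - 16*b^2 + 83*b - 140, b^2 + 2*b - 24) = b - 4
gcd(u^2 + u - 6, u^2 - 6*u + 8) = u - 2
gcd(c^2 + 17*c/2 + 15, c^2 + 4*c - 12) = c + 6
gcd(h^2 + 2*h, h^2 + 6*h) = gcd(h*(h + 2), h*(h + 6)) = h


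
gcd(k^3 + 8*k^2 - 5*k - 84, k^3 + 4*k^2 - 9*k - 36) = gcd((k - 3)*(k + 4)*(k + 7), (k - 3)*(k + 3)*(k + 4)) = k^2 + k - 12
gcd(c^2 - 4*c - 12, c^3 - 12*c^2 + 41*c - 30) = c - 6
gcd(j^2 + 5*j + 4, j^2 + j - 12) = j + 4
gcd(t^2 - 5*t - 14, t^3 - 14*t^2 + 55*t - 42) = t - 7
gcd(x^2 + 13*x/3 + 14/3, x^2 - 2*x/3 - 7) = x + 7/3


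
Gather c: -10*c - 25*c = -35*c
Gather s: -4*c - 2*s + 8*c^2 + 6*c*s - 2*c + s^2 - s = 8*c^2 - 6*c + s^2 + s*(6*c - 3)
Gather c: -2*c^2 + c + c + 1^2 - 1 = -2*c^2 + 2*c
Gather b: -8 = -8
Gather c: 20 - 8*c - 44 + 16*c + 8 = 8*c - 16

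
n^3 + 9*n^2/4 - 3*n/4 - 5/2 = (n - 1)*(n + 5/4)*(n + 2)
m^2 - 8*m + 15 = (m - 5)*(m - 3)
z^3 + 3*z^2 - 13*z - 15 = (z - 3)*(z + 1)*(z + 5)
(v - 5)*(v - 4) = v^2 - 9*v + 20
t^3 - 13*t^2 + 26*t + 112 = (t - 8)*(t - 7)*(t + 2)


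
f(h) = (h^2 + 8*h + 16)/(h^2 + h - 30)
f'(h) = (-2*h - 1)*(h^2 + 8*h + 16)/(h^2 + h - 30)^2 + (2*h + 8)/(h^2 + h - 30) = (-7*h^2 - 92*h - 256)/(h^4 + 2*h^3 - 59*h^2 - 60*h + 900)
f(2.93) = -2.60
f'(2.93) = -1.71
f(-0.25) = -0.47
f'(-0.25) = -0.26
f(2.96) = -2.65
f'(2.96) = -1.76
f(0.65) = -0.75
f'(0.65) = -0.38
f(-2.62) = -0.07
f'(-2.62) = -0.09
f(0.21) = -0.60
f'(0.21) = -0.31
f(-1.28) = -0.25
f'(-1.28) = -0.17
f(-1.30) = -0.25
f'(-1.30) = -0.17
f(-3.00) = -0.04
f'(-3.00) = -0.07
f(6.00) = 8.33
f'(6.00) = -7.36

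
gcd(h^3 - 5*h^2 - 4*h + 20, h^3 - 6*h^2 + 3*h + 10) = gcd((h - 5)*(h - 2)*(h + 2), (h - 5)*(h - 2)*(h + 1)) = h^2 - 7*h + 10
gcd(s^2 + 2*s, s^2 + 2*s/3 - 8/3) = s + 2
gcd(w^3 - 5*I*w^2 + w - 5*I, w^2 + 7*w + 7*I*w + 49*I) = 1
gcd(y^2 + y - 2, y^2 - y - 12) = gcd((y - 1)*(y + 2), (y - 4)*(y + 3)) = 1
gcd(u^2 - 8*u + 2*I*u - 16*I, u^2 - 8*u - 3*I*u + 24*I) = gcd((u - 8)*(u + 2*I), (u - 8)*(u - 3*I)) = u - 8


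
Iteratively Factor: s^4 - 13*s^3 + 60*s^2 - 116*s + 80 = (s - 4)*(s^3 - 9*s^2 + 24*s - 20) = (s - 4)*(s - 2)*(s^2 - 7*s + 10) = (s - 5)*(s - 4)*(s - 2)*(s - 2)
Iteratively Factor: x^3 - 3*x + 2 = (x - 1)*(x^2 + x - 2) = (x - 1)^2*(x + 2)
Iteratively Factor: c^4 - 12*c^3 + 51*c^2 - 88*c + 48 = (c - 4)*(c^3 - 8*c^2 + 19*c - 12) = (c - 4)^2*(c^2 - 4*c + 3) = (c - 4)^2*(c - 1)*(c - 3)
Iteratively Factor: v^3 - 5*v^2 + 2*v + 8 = (v + 1)*(v^2 - 6*v + 8) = (v - 2)*(v + 1)*(v - 4)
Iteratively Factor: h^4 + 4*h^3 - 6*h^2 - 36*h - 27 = (h + 1)*(h^3 + 3*h^2 - 9*h - 27) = (h + 1)*(h + 3)*(h^2 - 9) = (h + 1)*(h + 3)^2*(h - 3)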